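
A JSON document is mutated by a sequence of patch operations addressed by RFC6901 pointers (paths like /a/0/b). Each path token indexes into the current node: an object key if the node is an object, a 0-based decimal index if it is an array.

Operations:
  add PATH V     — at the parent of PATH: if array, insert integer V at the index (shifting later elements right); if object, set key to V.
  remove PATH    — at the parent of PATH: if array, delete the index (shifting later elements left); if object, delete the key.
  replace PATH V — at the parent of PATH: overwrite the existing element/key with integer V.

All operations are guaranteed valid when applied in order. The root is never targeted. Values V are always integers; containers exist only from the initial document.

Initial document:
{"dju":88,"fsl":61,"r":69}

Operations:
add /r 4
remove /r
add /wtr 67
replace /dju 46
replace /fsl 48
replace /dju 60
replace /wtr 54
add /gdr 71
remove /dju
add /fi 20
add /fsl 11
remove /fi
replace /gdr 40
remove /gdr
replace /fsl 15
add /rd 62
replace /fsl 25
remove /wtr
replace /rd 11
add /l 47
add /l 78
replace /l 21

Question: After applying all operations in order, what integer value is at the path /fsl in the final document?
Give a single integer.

After op 1 (add /r 4): {"dju":88,"fsl":61,"r":4}
After op 2 (remove /r): {"dju":88,"fsl":61}
After op 3 (add /wtr 67): {"dju":88,"fsl":61,"wtr":67}
After op 4 (replace /dju 46): {"dju":46,"fsl":61,"wtr":67}
After op 5 (replace /fsl 48): {"dju":46,"fsl":48,"wtr":67}
After op 6 (replace /dju 60): {"dju":60,"fsl":48,"wtr":67}
After op 7 (replace /wtr 54): {"dju":60,"fsl":48,"wtr":54}
After op 8 (add /gdr 71): {"dju":60,"fsl":48,"gdr":71,"wtr":54}
After op 9 (remove /dju): {"fsl":48,"gdr":71,"wtr":54}
After op 10 (add /fi 20): {"fi":20,"fsl":48,"gdr":71,"wtr":54}
After op 11 (add /fsl 11): {"fi":20,"fsl":11,"gdr":71,"wtr":54}
After op 12 (remove /fi): {"fsl":11,"gdr":71,"wtr":54}
After op 13 (replace /gdr 40): {"fsl":11,"gdr":40,"wtr":54}
After op 14 (remove /gdr): {"fsl":11,"wtr":54}
After op 15 (replace /fsl 15): {"fsl":15,"wtr":54}
After op 16 (add /rd 62): {"fsl":15,"rd":62,"wtr":54}
After op 17 (replace /fsl 25): {"fsl":25,"rd":62,"wtr":54}
After op 18 (remove /wtr): {"fsl":25,"rd":62}
After op 19 (replace /rd 11): {"fsl":25,"rd":11}
After op 20 (add /l 47): {"fsl":25,"l":47,"rd":11}
After op 21 (add /l 78): {"fsl":25,"l":78,"rd":11}
After op 22 (replace /l 21): {"fsl":25,"l":21,"rd":11}
Value at /fsl: 25

Answer: 25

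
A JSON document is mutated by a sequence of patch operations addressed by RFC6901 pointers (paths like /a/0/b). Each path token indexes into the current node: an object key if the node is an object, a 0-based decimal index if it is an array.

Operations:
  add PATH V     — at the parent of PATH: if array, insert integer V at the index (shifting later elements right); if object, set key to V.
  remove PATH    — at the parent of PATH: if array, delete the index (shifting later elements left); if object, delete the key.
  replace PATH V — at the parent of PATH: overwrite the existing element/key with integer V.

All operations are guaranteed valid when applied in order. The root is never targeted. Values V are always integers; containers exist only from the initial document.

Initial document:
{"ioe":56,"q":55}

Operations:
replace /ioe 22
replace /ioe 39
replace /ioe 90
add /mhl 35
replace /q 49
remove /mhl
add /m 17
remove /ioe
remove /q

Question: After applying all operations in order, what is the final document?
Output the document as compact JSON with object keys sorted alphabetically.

After op 1 (replace /ioe 22): {"ioe":22,"q":55}
After op 2 (replace /ioe 39): {"ioe":39,"q":55}
After op 3 (replace /ioe 90): {"ioe":90,"q":55}
After op 4 (add /mhl 35): {"ioe":90,"mhl":35,"q":55}
After op 5 (replace /q 49): {"ioe":90,"mhl":35,"q":49}
After op 6 (remove /mhl): {"ioe":90,"q":49}
After op 7 (add /m 17): {"ioe":90,"m":17,"q":49}
After op 8 (remove /ioe): {"m":17,"q":49}
After op 9 (remove /q): {"m":17}

Answer: {"m":17}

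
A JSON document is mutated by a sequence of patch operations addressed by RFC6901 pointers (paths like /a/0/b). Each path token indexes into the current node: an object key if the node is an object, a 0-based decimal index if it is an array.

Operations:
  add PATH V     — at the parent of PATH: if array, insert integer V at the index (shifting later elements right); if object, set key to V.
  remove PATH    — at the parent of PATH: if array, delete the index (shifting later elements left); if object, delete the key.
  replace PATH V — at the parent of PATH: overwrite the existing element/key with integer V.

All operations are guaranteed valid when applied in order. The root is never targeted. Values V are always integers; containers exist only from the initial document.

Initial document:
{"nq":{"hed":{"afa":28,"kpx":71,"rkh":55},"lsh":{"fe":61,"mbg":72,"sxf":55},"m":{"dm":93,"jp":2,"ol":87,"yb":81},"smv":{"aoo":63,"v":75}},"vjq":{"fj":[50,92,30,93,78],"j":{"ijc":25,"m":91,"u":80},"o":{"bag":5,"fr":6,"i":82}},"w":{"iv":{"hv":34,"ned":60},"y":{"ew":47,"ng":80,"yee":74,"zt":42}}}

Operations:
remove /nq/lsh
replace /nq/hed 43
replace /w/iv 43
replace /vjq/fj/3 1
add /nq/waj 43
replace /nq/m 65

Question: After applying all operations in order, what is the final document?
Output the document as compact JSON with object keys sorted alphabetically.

After op 1 (remove /nq/lsh): {"nq":{"hed":{"afa":28,"kpx":71,"rkh":55},"m":{"dm":93,"jp":2,"ol":87,"yb":81},"smv":{"aoo":63,"v":75}},"vjq":{"fj":[50,92,30,93,78],"j":{"ijc":25,"m":91,"u":80},"o":{"bag":5,"fr":6,"i":82}},"w":{"iv":{"hv":34,"ned":60},"y":{"ew":47,"ng":80,"yee":74,"zt":42}}}
After op 2 (replace /nq/hed 43): {"nq":{"hed":43,"m":{"dm":93,"jp":2,"ol":87,"yb":81},"smv":{"aoo":63,"v":75}},"vjq":{"fj":[50,92,30,93,78],"j":{"ijc":25,"m":91,"u":80},"o":{"bag":5,"fr":6,"i":82}},"w":{"iv":{"hv":34,"ned":60},"y":{"ew":47,"ng":80,"yee":74,"zt":42}}}
After op 3 (replace /w/iv 43): {"nq":{"hed":43,"m":{"dm":93,"jp":2,"ol":87,"yb":81},"smv":{"aoo":63,"v":75}},"vjq":{"fj":[50,92,30,93,78],"j":{"ijc":25,"m":91,"u":80},"o":{"bag":5,"fr":6,"i":82}},"w":{"iv":43,"y":{"ew":47,"ng":80,"yee":74,"zt":42}}}
After op 4 (replace /vjq/fj/3 1): {"nq":{"hed":43,"m":{"dm":93,"jp":2,"ol":87,"yb":81},"smv":{"aoo":63,"v":75}},"vjq":{"fj":[50,92,30,1,78],"j":{"ijc":25,"m":91,"u":80},"o":{"bag":5,"fr":6,"i":82}},"w":{"iv":43,"y":{"ew":47,"ng":80,"yee":74,"zt":42}}}
After op 5 (add /nq/waj 43): {"nq":{"hed":43,"m":{"dm":93,"jp":2,"ol":87,"yb":81},"smv":{"aoo":63,"v":75},"waj":43},"vjq":{"fj":[50,92,30,1,78],"j":{"ijc":25,"m":91,"u":80},"o":{"bag":5,"fr":6,"i":82}},"w":{"iv":43,"y":{"ew":47,"ng":80,"yee":74,"zt":42}}}
After op 6 (replace /nq/m 65): {"nq":{"hed":43,"m":65,"smv":{"aoo":63,"v":75},"waj":43},"vjq":{"fj":[50,92,30,1,78],"j":{"ijc":25,"m":91,"u":80},"o":{"bag":5,"fr":6,"i":82}},"w":{"iv":43,"y":{"ew":47,"ng":80,"yee":74,"zt":42}}}

Answer: {"nq":{"hed":43,"m":65,"smv":{"aoo":63,"v":75},"waj":43},"vjq":{"fj":[50,92,30,1,78],"j":{"ijc":25,"m":91,"u":80},"o":{"bag":5,"fr":6,"i":82}},"w":{"iv":43,"y":{"ew":47,"ng":80,"yee":74,"zt":42}}}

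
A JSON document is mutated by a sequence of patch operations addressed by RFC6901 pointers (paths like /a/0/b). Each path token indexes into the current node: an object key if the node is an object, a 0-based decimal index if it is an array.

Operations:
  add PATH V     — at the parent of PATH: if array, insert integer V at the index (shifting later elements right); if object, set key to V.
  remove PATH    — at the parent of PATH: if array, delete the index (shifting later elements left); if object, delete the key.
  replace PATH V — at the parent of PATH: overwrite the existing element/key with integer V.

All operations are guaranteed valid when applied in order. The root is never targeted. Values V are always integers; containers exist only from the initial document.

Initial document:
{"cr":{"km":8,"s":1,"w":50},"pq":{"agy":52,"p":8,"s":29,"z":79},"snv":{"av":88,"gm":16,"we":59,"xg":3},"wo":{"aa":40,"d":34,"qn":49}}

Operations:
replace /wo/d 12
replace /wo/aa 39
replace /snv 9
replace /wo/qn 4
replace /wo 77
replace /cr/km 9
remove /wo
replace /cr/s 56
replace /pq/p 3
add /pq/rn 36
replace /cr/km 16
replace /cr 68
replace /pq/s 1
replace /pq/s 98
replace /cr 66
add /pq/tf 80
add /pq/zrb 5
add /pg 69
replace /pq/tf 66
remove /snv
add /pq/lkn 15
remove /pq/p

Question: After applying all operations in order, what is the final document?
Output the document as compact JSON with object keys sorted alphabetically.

After op 1 (replace /wo/d 12): {"cr":{"km":8,"s":1,"w":50},"pq":{"agy":52,"p":8,"s":29,"z":79},"snv":{"av":88,"gm":16,"we":59,"xg":3},"wo":{"aa":40,"d":12,"qn":49}}
After op 2 (replace /wo/aa 39): {"cr":{"km":8,"s":1,"w":50},"pq":{"agy":52,"p":8,"s":29,"z":79},"snv":{"av":88,"gm":16,"we":59,"xg":3},"wo":{"aa":39,"d":12,"qn":49}}
After op 3 (replace /snv 9): {"cr":{"km":8,"s":1,"w":50},"pq":{"agy":52,"p":8,"s":29,"z":79},"snv":9,"wo":{"aa":39,"d":12,"qn":49}}
After op 4 (replace /wo/qn 4): {"cr":{"km":8,"s":1,"w":50},"pq":{"agy":52,"p":8,"s":29,"z":79},"snv":9,"wo":{"aa":39,"d":12,"qn":4}}
After op 5 (replace /wo 77): {"cr":{"km":8,"s":1,"w":50},"pq":{"agy":52,"p":8,"s":29,"z":79},"snv":9,"wo":77}
After op 6 (replace /cr/km 9): {"cr":{"km":9,"s":1,"w":50},"pq":{"agy":52,"p":8,"s":29,"z":79},"snv":9,"wo":77}
After op 7 (remove /wo): {"cr":{"km":9,"s":1,"w":50},"pq":{"agy":52,"p":8,"s":29,"z":79},"snv":9}
After op 8 (replace /cr/s 56): {"cr":{"km":9,"s":56,"w":50},"pq":{"agy":52,"p":8,"s":29,"z":79},"snv":9}
After op 9 (replace /pq/p 3): {"cr":{"km":9,"s":56,"w":50},"pq":{"agy":52,"p":3,"s":29,"z":79},"snv":9}
After op 10 (add /pq/rn 36): {"cr":{"km":9,"s":56,"w":50},"pq":{"agy":52,"p":3,"rn":36,"s":29,"z":79},"snv":9}
After op 11 (replace /cr/km 16): {"cr":{"km":16,"s":56,"w":50},"pq":{"agy":52,"p":3,"rn":36,"s":29,"z":79},"snv":9}
After op 12 (replace /cr 68): {"cr":68,"pq":{"agy":52,"p":3,"rn":36,"s":29,"z":79},"snv":9}
After op 13 (replace /pq/s 1): {"cr":68,"pq":{"agy":52,"p":3,"rn":36,"s":1,"z":79},"snv":9}
After op 14 (replace /pq/s 98): {"cr":68,"pq":{"agy":52,"p":3,"rn":36,"s":98,"z":79},"snv":9}
After op 15 (replace /cr 66): {"cr":66,"pq":{"agy":52,"p":3,"rn":36,"s":98,"z":79},"snv":9}
After op 16 (add /pq/tf 80): {"cr":66,"pq":{"agy":52,"p":3,"rn":36,"s":98,"tf":80,"z":79},"snv":9}
After op 17 (add /pq/zrb 5): {"cr":66,"pq":{"agy":52,"p":3,"rn":36,"s":98,"tf":80,"z":79,"zrb":5},"snv":9}
After op 18 (add /pg 69): {"cr":66,"pg":69,"pq":{"agy":52,"p":3,"rn":36,"s":98,"tf":80,"z":79,"zrb":5},"snv":9}
After op 19 (replace /pq/tf 66): {"cr":66,"pg":69,"pq":{"agy":52,"p":3,"rn":36,"s":98,"tf":66,"z":79,"zrb":5},"snv":9}
After op 20 (remove /snv): {"cr":66,"pg":69,"pq":{"agy":52,"p":3,"rn":36,"s":98,"tf":66,"z":79,"zrb":5}}
After op 21 (add /pq/lkn 15): {"cr":66,"pg":69,"pq":{"agy":52,"lkn":15,"p":3,"rn":36,"s":98,"tf":66,"z":79,"zrb":5}}
After op 22 (remove /pq/p): {"cr":66,"pg":69,"pq":{"agy":52,"lkn":15,"rn":36,"s":98,"tf":66,"z":79,"zrb":5}}

Answer: {"cr":66,"pg":69,"pq":{"agy":52,"lkn":15,"rn":36,"s":98,"tf":66,"z":79,"zrb":5}}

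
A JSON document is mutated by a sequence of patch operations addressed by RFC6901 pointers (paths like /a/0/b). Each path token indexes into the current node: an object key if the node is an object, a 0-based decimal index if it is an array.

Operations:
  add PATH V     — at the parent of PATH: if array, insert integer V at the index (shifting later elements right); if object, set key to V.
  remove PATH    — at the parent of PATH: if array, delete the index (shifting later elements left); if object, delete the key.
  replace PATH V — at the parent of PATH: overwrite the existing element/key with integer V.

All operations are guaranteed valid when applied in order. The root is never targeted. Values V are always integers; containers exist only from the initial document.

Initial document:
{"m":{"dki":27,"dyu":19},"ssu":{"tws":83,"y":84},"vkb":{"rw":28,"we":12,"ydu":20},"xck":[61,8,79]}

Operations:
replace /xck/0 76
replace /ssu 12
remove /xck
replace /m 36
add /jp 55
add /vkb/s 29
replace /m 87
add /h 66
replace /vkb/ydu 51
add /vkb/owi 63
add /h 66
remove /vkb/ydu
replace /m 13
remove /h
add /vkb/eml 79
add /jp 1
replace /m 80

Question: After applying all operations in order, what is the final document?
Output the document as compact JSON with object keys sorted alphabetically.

After op 1 (replace /xck/0 76): {"m":{"dki":27,"dyu":19},"ssu":{"tws":83,"y":84},"vkb":{"rw":28,"we":12,"ydu":20},"xck":[76,8,79]}
After op 2 (replace /ssu 12): {"m":{"dki":27,"dyu":19},"ssu":12,"vkb":{"rw":28,"we":12,"ydu":20},"xck":[76,8,79]}
After op 3 (remove /xck): {"m":{"dki":27,"dyu":19},"ssu":12,"vkb":{"rw":28,"we":12,"ydu":20}}
After op 4 (replace /m 36): {"m":36,"ssu":12,"vkb":{"rw":28,"we":12,"ydu":20}}
After op 5 (add /jp 55): {"jp":55,"m":36,"ssu":12,"vkb":{"rw":28,"we":12,"ydu":20}}
After op 6 (add /vkb/s 29): {"jp":55,"m":36,"ssu":12,"vkb":{"rw":28,"s":29,"we":12,"ydu":20}}
After op 7 (replace /m 87): {"jp":55,"m":87,"ssu":12,"vkb":{"rw":28,"s":29,"we":12,"ydu":20}}
After op 8 (add /h 66): {"h":66,"jp":55,"m":87,"ssu":12,"vkb":{"rw":28,"s":29,"we":12,"ydu":20}}
After op 9 (replace /vkb/ydu 51): {"h":66,"jp":55,"m":87,"ssu":12,"vkb":{"rw":28,"s":29,"we":12,"ydu":51}}
After op 10 (add /vkb/owi 63): {"h":66,"jp":55,"m":87,"ssu":12,"vkb":{"owi":63,"rw":28,"s":29,"we":12,"ydu":51}}
After op 11 (add /h 66): {"h":66,"jp":55,"m":87,"ssu":12,"vkb":{"owi":63,"rw":28,"s":29,"we":12,"ydu":51}}
After op 12 (remove /vkb/ydu): {"h":66,"jp":55,"m":87,"ssu":12,"vkb":{"owi":63,"rw":28,"s":29,"we":12}}
After op 13 (replace /m 13): {"h":66,"jp":55,"m":13,"ssu":12,"vkb":{"owi":63,"rw":28,"s":29,"we":12}}
After op 14 (remove /h): {"jp":55,"m":13,"ssu":12,"vkb":{"owi":63,"rw":28,"s":29,"we":12}}
After op 15 (add /vkb/eml 79): {"jp":55,"m":13,"ssu":12,"vkb":{"eml":79,"owi":63,"rw":28,"s":29,"we":12}}
After op 16 (add /jp 1): {"jp":1,"m":13,"ssu":12,"vkb":{"eml":79,"owi":63,"rw":28,"s":29,"we":12}}
After op 17 (replace /m 80): {"jp":1,"m":80,"ssu":12,"vkb":{"eml":79,"owi":63,"rw":28,"s":29,"we":12}}

Answer: {"jp":1,"m":80,"ssu":12,"vkb":{"eml":79,"owi":63,"rw":28,"s":29,"we":12}}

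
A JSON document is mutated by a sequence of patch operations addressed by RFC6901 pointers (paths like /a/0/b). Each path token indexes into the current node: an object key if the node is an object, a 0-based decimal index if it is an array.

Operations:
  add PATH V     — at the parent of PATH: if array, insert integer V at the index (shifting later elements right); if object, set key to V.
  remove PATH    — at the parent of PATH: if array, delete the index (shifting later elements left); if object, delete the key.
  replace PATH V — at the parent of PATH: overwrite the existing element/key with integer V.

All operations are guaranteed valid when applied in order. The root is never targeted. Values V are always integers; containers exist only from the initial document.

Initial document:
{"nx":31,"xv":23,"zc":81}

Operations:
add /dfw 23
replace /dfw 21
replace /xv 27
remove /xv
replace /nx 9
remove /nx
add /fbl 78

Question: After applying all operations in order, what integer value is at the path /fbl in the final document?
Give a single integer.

Answer: 78

Derivation:
After op 1 (add /dfw 23): {"dfw":23,"nx":31,"xv":23,"zc":81}
After op 2 (replace /dfw 21): {"dfw":21,"nx":31,"xv":23,"zc":81}
After op 3 (replace /xv 27): {"dfw":21,"nx":31,"xv":27,"zc":81}
After op 4 (remove /xv): {"dfw":21,"nx":31,"zc":81}
After op 5 (replace /nx 9): {"dfw":21,"nx":9,"zc":81}
After op 6 (remove /nx): {"dfw":21,"zc":81}
After op 7 (add /fbl 78): {"dfw":21,"fbl":78,"zc":81}
Value at /fbl: 78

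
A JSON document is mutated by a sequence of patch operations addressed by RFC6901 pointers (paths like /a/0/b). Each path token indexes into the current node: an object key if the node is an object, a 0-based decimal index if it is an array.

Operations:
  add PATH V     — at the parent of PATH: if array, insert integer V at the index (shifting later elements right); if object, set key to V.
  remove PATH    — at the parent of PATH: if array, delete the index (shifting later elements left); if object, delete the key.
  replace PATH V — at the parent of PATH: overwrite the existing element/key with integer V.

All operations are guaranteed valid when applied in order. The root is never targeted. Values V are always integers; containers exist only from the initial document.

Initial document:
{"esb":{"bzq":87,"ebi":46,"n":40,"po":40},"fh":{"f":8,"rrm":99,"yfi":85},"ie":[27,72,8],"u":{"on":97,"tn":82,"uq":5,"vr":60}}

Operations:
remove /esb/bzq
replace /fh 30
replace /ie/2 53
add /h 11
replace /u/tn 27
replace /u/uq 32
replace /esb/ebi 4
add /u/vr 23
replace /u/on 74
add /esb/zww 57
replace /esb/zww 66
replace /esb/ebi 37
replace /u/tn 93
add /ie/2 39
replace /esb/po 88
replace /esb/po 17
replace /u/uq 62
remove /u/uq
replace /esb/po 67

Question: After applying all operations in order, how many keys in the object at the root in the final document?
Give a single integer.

After op 1 (remove /esb/bzq): {"esb":{"ebi":46,"n":40,"po":40},"fh":{"f":8,"rrm":99,"yfi":85},"ie":[27,72,8],"u":{"on":97,"tn":82,"uq":5,"vr":60}}
After op 2 (replace /fh 30): {"esb":{"ebi":46,"n":40,"po":40},"fh":30,"ie":[27,72,8],"u":{"on":97,"tn":82,"uq":5,"vr":60}}
After op 3 (replace /ie/2 53): {"esb":{"ebi":46,"n":40,"po":40},"fh":30,"ie":[27,72,53],"u":{"on":97,"tn":82,"uq":5,"vr":60}}
After op 4 (add /h 11): {"esb":{"ebi":46,"n":40,"po":40},"fh":30,"h":11,"ie":[27,72,53],"u":{"on":97,"tn":82,"uq":5,"vr":60}}
After op 5 (replace /u/tn 27): {"esb":{"ebi":46,"n":40,"po":40},"fh":30,"h":11,"ie":[27,72,53],"u":{"on":97,"tn":27,"uq":5,"vr":60}}
After op 6 (replace /u/uq 32): {"esb":{"ebi":46,"n":40,"po":40},"fh":30,"h":11,"ie":[27,72,53],"u":{"on":97,"tn":27,"uq":32,"vr":60}}
After op 7 (replace /esb/ebi 4): {"esb":{"ebi":4,"n":40,"po":40},"fh":30,"h":11,"ie":[27,72,53],"u":{"on":97,"tn":27,"uq":32,"vr":60}}
After op 8 (add /u/vr 23): {"esb":{"ebi":4,"n":40,"po":40},"fh":30,"h":11,"ie":[27,72,53],"u":{"on":97,"tn":27,"uq":32,"vr":23}}
After op 9 (replace /u/on 74): {"esb":{"ebi":4,"n":40,"po":40},"fh":30,"h":11,"ie":[27,72,53],"u":{"on":74,"tn":27,"uq":32,"vr":23}}
After op 10 (add /esb/zww 57): {"esb":{"ebi":4,"n":40,"po":40,"zww":57},"fh":30,"h":11,"ie":[27,72,53],"u":{"on":74,"tn":27,"uq":32,"vr":23}}
After op 11 (replace /esb/zww 66): {"esb":{"ebi":4,"n":40,"po":40,"zww":66},"fh":30,"h":11,"ie":[27,72,53],"u":{"on":74,"tn":27,"uq":32,"vr":23}}
After op 12 (replace /esb/ebi 37): {"esb":{"ebi":37,"n":40,"po":40,"zww":66},"fh":30,"h":11,"ie":[27,72,53],"u":{"on":74,"tn":27,"uq":32,"vr":23}}
After op 13 (replace /u/tn 93): {"esb":{"ebi":37,"n":40,"po":40,"zww":66},"fh":30,"h":11,"ie":[27,72,53],"u":{"on":74,"tn":93,"uq":32,"vr":23}}
After op 14 (add /ie/2 39): {"esb":{"ebi":37,"n":40,"po":40,"zww":66},"fh":30,"h":11,"ie":[27,72,39,53],"u":{"on":74,"tn":93,"uq":32,"vr":23}}
After op 15 (replace /esb/po 88): {"esb":{"ebi":37,"n":40,"po":88,"zww":66},"fh":30,"h":11,"ie":[27,72,39,53],"u":{"on":74,"tn":93,"uq":32,"vr":23}}
After op 16 (replace /esb/po 17): {"esb":{"ebi":37,"n":40,"po":17,"zww":66},"fh":30,"h":11,"ie":[27,72,39,53],"u":{"on":74,"tn":93,"uq":32,"vr":23}}
After op 17 (replace /u/uq 62): {"esb":{"ebi":37,"n":40,"po":17,"zww":66},"fh":30,"h":11,"ie":[27,72,39,53],"u":{"on":74,"tn":93,"uq":62,"vr":23}}
After op 18 (remove /u/uq): {"esb":{"ebi":37,"n":40,"po":17,"zww":66},"fh":30,"h":11,"ie":[27,72,39,53],"u":{"on":74,"tn":93,"vr":23}}
After op 19 (replace /esb/po 67): {"esb":{"ebi":37,"n":40,"po":67,"zww":66},"fh":30,"h":11,"ie":[27,72,39,53],"u":{"on":74,"tn":93,"vr":23}}
Size at the root: 5

Answer: 5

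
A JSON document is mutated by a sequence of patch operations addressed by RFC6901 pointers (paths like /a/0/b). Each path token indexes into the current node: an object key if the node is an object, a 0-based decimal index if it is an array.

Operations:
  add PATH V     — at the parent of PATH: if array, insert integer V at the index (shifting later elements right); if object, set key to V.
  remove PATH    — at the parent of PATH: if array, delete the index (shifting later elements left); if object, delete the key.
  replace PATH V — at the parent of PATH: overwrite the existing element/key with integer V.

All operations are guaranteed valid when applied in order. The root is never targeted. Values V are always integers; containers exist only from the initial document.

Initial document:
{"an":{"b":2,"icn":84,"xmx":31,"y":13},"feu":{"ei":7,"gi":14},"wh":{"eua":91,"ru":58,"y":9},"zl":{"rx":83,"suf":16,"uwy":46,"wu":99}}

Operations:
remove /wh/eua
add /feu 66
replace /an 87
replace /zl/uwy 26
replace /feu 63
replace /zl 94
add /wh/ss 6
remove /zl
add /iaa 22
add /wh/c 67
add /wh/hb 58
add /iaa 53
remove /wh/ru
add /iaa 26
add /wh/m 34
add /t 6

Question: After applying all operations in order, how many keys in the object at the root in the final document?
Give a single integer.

After op 1 (remove /wh/eua): {"an":{"b":2,"icn":84,"xmx":31,"y":13},"feu":{"ei":7,"gi":14},"wh":{"ru":58,"y":9},"zl":{"rx":83,"suf":16,"uwy":46,"wu":99}}
After op 2 (add /feu 66): {"an":{"b":2,"icn":84,"xmx":31,"y":13},"feu":66,"wh":{"ru":58,"y":9},"zl":{"rx":83,"suf":16,"uwy":46,"wu":99}}
After op 3 (replace /an 87): {"an":87,"feu":66,"wh":{"ru":58,"y":9},"zl":{"rx":83,"suf":16,"uwy":46,"wu":99}}
After op 4 (replace /zl/uwy 26): {"an":87,"feu":66,"wh":{"ru":58,"y":9},"zl":{"rx":83,"suf":16,"uwy":26,"wu":99}}
After op 5 (replace /feu 63): {"an":87,"feu":63,"wh":{"ru":58,"y":9},"zl":{"rx":83,"suf":16,"uwy":26,"wu":99}}
After op 6 (replace /zl 94): {"an":87,"feu":63,"wh":{"ru":58,"y":9},"zl":94}
After op 7 (add /wh/ss 6): {"an":87,"feu":63,"wh":{"ru":58,"ss":6,"y":9},"zl":94}
After op 8 (remove /zl): {"an":87,"feu":63,"wh":{"ru":58,"ss":6,"y":9}}
After op 9 (add /iaa 22): {"an":87,"feu":63,"iaa":22,"wh":{"ru":58,"ss":6,"y":9}}
After op 10 (add /wh/c 67): {"an":87,"feu":63,"iaa":22,"wh":{"c":67,"ru":58,"ss":6,"y":9}}
After op 11 (add /wh/hb 58): {"an":87,"feu":63,"iaa":22,"wh":{"c":67,"hb":58,"ru":58,"ss":6,"y":9}}
After op 12 (add /iaa 53): {"an":87,"feu":63,"iaa":53,"wh":{"c":67,"hb":58,"ru":58,"ss":6,"y":9}}
After op 13 (remove /wh/ru): {"an":87,"feu":63,"iaa":53,"wh":{"c":67,"hb":58,"ss":6,"y":9}}
After op 14 (add /iaa 26): {"an":87,"feu":63,"iaa":26,"wh":{"c":67,"hb":58,"ss":6,"y":9}}
After op 15 (add /wh/m 34): {"an":87,"feu":63,"iaa":26,"wh":{"c":67,"hb":58,"m":34,"ss":6,"y":9}}
After op 16 (add /t 6): {"an":87,"feu":63,"iaa":26,"t":6,"wh":{"c":67,"hb":58,"m":34,"ss":6,"y":9}}
Size at the root: 5

Answer: 5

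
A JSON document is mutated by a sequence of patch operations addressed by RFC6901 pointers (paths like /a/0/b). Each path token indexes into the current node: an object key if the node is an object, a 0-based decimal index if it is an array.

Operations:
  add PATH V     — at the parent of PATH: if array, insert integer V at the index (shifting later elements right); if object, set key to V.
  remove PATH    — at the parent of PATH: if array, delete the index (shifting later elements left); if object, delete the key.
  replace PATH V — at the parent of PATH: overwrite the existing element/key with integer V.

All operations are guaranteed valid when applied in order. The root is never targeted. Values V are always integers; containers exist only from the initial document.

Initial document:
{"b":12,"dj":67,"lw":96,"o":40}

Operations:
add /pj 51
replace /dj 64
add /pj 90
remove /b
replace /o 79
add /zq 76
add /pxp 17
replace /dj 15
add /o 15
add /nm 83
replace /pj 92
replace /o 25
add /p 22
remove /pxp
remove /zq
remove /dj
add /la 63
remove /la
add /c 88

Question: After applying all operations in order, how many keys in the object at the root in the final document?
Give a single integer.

After op 1 (add /pj 51): {"b":12,"dj":67,"lw":96,"o":40,"pj":51}
After op 2 (replace /dj 64): {"b":12,"dj":64,"lw":96,"o":40,"pj":51}
After op 3 (add /pj 90): {"b":12,"dj":64,"lw":96,"o":40,"pj":90}
After op 4 (remove /b): {"dj":64,"lw":96,"o":40,"pj":90}
After op 5 (replace /o 79): {"dj":64,"lw":96,"o":79,"pj":90}
After op 6 (add /zq 76): {"dj":64,"lw":96,"o":79,"pj":90,"zq":76}
After op 7 (add /pxp 17): {"dj":64,"lw":96,"o":79,"pj":90,"pxp":17,"zq":76}
After op 8 (replace /dj 15): {"dj":15,"lw":96,"o":79,"pj":90,"pxp":17,"zq":76}
After op 9 (add /o 15): {"dj":15,"lw":96,"o":15,"pj":90,"pxp":17,"zq":76}
After op 10 (add /nm 83): {"dj":15,"lw":96,"nm":83,"o":15,"pj":90,"pxp":17,"zq":76}
After op 11 (replace /pj 92): {"dj":15,"lw":96,"nm":83,"o":15,"pj":92,"pxp":17,"zq":76}
After op 12 (replace /o 25): {"dj":15,"lw":96,"nm":83,"o":25,"pj":92,"pxp":17,"zq":76}
After op 13 (add /p 22): {"dj":15,"lw":96,"nm":83,"o":25,"p":22,"pj":92,"pxp":17,"zq":76}
After op 14 (remove /pxp): {"dj":15,"lw":96,"nm":83,"o":25,"p":22,"pj":92,"zq":76}
After op 15 (remove /zq): {"dj":15,"lw":96,"nm":83,"o":25,"p":22,"pj":92}
After op 16 (remove /dj): {"lw":96,"nm":83,"o":25,"p":22,"pj":92}
After op 17 (add /la 63): {"la":63,"lw":96,"nm":83,"o":25,"p":22,"pj":92}
After op 18 (remove /la): {"lw":96,"nm":83,"o":25,"p":22,"pj":92}
After op 19 (add /c 88): {"c":88,"lw":96,"nm":83,"o":25,"p":22,"pj":92}
Size at the root: 6

Answer: 6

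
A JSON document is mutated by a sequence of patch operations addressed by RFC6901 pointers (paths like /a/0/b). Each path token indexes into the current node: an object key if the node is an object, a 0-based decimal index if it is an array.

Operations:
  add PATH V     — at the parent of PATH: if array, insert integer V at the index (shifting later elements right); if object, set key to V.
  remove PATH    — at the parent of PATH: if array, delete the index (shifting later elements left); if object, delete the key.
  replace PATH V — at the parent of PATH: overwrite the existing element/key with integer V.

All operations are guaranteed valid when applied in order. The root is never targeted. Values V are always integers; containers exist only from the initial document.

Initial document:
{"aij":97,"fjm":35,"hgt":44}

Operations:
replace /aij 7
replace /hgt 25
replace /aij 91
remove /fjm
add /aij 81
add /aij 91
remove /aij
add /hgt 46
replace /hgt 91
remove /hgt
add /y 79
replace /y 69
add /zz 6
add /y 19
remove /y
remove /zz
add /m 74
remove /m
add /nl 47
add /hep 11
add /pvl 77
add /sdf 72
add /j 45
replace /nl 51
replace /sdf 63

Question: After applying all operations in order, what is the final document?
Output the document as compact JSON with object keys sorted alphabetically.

After op 1 (replace /aij 7): {"aij":7,"fjm":35,"hgt":44}
After op 2 (replace /hgt 25): {"aij":7,"fjm":35,"hgt":25}
After op 3 (replace /aij 91): {"aij":91,"fjm":35,"hgt":25}
After op 4 (remove /fjm): {"aij":91,"hgt":25}
After op 5 (add /aij 81): {"aij":81,"hgt":25}
After op 6 (add /aij 91): {"aij":91,"hgt":25}
After op 7 (remove /aij): {"hgt":25}
After op 8 (add /hgt 46): {"hgt":46}
After op 9 (replace /hgt 91): {"hgt":91}
After op 10 (remove /hgt): {}
After op 11 (add /y 79): {"y":79}
After op 12 (replace /y 69): {"y":69}
After op 13 (add /zz 6): {"y":69,"zz":6}
After op 14 (add /y 19): {"y":19,"zz":6}
After op 15 (remove /y): {"zz":6}
After op 16 (remove /zz): {}
After op 17 (add /m 74): {"m":74}
After op 18 (remove /m): {}
After op 19 (add /nl 47): {"nl":47}
After op 20 (add /hep 11): {"hep":11,"nl":47}
After op 21 (add /pvl 77): {"hep":11,"nl":47,"pvl":77}
After op 22 (add /sdf 72): {"hep":11,"nl":47,"pvl":77,"sdf":72}
After op 23 (add /j 45): {"hep":11,"j":45,"nl":47,"pvl":77,"sdf":72}
After op 24 (replace /nl 51): {"hep":11,"j":45,"nl":51,"pvl":77,"sdf":72}
After op 25 (replace /sdf 63): {"hep":11,"j":45,"nl":51,"pvl":77,"sdf":63}

Answer: {"hep":11,"j":45,"nl":51,"pvl":77,"sdf":63}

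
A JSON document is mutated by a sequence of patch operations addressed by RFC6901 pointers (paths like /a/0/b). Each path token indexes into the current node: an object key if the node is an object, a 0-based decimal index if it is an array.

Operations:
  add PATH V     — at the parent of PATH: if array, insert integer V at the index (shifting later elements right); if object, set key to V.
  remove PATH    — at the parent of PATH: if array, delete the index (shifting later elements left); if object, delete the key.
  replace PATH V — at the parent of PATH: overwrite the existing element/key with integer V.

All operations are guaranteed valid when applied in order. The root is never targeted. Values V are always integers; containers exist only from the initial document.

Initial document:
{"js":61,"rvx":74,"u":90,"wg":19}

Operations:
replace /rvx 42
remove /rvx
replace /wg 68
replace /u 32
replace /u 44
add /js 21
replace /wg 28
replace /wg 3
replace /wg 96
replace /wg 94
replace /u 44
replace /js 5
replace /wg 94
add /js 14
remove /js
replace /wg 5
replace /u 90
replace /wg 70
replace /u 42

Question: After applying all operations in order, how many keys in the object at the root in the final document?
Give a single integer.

Answer: 2

Derivation:
After op 1 (replace /rvx 42): {"js":61,"rvx":42,"u":90,"wg":19}
After op 2 (remove /rvx): {"js":61,"u":90,"wg":19}
After op 3 (replace /wg 68): {"js":61,"u":90,"wg":68}
After op 4 (replace /u 32): {"js":61,"u":32,"wg":68}
After op 5 (replace /u 44): {"js":61,"u":44,"wg":68}
After op 6 (add /js 21): {"js":21,"u":44,"wg":68}
After op 7 (replace /wg 28): {"js":21,"u":44,"wg":28}
After op 8 (replace /wg 3): {"js":21,"u":44,"wg":3}
After op 9 (replace /wg 96): {"js":21,"u":44,"wg":96}
After op 10 (replace /wg 94): {"js":21,"u":44,"wg":94}
After op 11 (replace /u 44): {"js":21,"u":44,"wg":94}
After op 12 (replace /js 5): {"js":5,"u":44,"wg":94}
After op 13 (replace /wg 94): {"js":5,"u":44,"wg":94}
After op 14 (add /js 14): {"js":14,"u":44,"wg":94}
After op 15 (remove /js): {"u":44,"wg":94}
After op 16 (replace /wg 5): {"u":44,"wg":5}
After op 17 (replace /u 90): {"u":90,"wg":5}
After op 18 (replace /wg 70): {"u":90,"wg":70}
After op 19 (replace /u 42): {"u":42,"wg":70}
Size at the root: 2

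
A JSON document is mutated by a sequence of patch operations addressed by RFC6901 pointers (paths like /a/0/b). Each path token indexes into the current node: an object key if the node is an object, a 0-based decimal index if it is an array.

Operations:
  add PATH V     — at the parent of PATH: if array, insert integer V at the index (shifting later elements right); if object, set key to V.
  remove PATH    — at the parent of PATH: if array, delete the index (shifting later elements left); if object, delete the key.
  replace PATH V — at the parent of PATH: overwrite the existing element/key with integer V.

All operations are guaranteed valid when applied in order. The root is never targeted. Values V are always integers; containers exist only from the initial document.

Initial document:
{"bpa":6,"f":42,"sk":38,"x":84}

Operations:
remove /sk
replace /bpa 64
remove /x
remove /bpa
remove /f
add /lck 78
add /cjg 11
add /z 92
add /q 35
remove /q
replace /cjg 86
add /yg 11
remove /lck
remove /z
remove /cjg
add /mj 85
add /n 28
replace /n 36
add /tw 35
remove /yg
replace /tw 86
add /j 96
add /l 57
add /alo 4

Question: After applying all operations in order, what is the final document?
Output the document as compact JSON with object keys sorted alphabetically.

Answer: {"alo":4,"j":96,"l":57,"mj":85,"n":36,"tw":86}

Derivation:
After op 1 (remove /sk): {"bpa":6,"f":42,"x":84}
After op 2 (replace /bpa 64): {"bpa":64,"f":42,"x":84}
After op 3 (remove /x): {"bpa":64,"f":42}
After op 4 (remove /bpa): {"f":42}
After op 5 (remove /f): {}
After op 6 (add /lck 78): {"lck":78}
After op 7 (add /cjg 11): {"cjg":11,"lck":78}
After op 8 (add /z 92): {"cjg":11,"lck":78,"z":92}
After op 9 (add /q 35): {"cjg":11,"lck":78,"q":35,"z":92}
After op 10 (remove /q): {"cjg":11,"lck":78,"z":92}
After op 11 (replace /cjg 86): {"cjg":86,"lck":78,"z":92}
After op 12 (add /yg 11): {"cjg":86,"lck":78,"yg":11,"z":92}
After op 13 (remove /lck): {"cjg":86,"yg":11,"z":92}
After op 14 (remove /z): {"cjg":86,"yg":11}
After op 15 (remove /cjg): {"yg":11}
After op 16 (add /mj 85): {"mj":85,"yg":11}
After op 17 (add /n 28): {"mj":85,"n":28,"yg":11}
After op 18 (replace /n 36): {"mj":85,"n":36,"yg":11}
After op 19 (add /tw 35): {"mj":85,"n":36,"tw":35,"yg":11}
After op 20 (remove /yg): {"mj":85,"n":36,"tw":35}
After op 21 (replace /tw 86): {"mj":85,"n":36,"tw":86}
After op 22 (add /j 96): {"j":96,"mj":85,"n":36,"tw":86}
After op 23 (add /l 57): {"j":96,"l":57,"mj":85,"n":36,"tw":86}
After op 24 (add /alo 4): {"alo":4,"j":96,"l":57,"mj":85,"n":36,"tw":86}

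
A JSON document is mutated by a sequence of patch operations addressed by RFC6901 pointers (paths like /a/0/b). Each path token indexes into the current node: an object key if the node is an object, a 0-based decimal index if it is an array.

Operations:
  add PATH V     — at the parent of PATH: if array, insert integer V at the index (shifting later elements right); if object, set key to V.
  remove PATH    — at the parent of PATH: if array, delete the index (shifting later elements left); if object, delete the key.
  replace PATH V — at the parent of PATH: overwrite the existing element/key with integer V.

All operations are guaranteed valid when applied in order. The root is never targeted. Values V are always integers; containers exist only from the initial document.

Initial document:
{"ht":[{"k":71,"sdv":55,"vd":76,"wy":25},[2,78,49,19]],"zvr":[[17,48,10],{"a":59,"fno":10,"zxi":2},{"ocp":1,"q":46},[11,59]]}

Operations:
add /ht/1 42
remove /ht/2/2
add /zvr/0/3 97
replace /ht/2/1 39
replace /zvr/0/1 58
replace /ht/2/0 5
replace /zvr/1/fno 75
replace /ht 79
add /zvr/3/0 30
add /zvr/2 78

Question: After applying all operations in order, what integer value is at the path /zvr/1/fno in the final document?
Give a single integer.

After op 1 (add /ht/1 42): {"ht":[{"k":71,"sdv":55,"vd":76,"wy":25},42,[2,78,49,19]],"zvr":[[17,48,10],{"a":59,"fno":10,"zxi":2},{"ocp":1,"q":46},[11,59]]}
After op 2 (remove /ht/2/2): {"ht":[{"k":71,"sdv":55,"vd":76,"wy":25},42,[2,78,19]],"zvr":[[17,48,10],{"a":59,"fno":10,"zxi":2},{"ocp":1,"q":46},[11,59]]}
After op 3 (add /zvr/0/3 97): {"ht":[{"k":71,"sdv":55,"vd":76,"wy":25},42,[2,78,19]],"zvr":[[17,48,10,97],{"a":59,"fno":10,"zxi":2},{"ocp":1,"q":46},[11,59]]}
After op 4 (replace /ht/2/1 39): {"ht":[{"k":71,"sdv":55,"vd":76,"wy":25},42,[2,39,19]],"zvr":[[17,48,10,97],{"a":59,"fno":10,"zxi":2},{"ocp":1,"q":46},[11,59]]}
After op 5 (replace /zvr/0/1 58): {"ht":[{"k":71,"sdv":55,"vd":76,"wy":25},42,[2,39,19]],"zvr":[[17,58,10,97],{"a":59,"fno":10,"zxi":2},{"ocp":1,"q":46},[11,59]]}
After op 6 (replace /ht/2/0 5): {"ht":[{"k":71,"sdv":55,"vd":76,"wy":25},42,[5,39,19]],"zvr":[[17,58,10,97],{"a":59,"fno":10,"zxi":2},{"ocp":1,"q":46},[11,59]]}
After op 7 (replace /zvr/1/fno 75): {"ht":[{"k":71,"sdv":55,"vd":76,"wy":25},42,[5,39,19]],"zvr":[[17,58,10,97],{"a":59,"fno":75,"zxi":2},{"ocp":1,"q":46},[11,59]]}
After op 8 (replace /ht 79): {"ht":79,"zvr":[[17,58,10,97],{"a":59,"fno":75,"zxi":2},{"ocp":1,"q":46},[11,59]]}
After op 9 (add /zvr/3/0 30): {"ht":79,"zvr":[[17,58,10,97],{"a":59,"fno":75,"zxi":2},{"ocp":1,"q":46},[30,11,59]]}
After op 10 (add /zvr/2 78): {"ht":79,"zvr":[[17,58,10,97],{"a":59,"fno":75,"zxi":2},78,{"ocp":1,"q":46},[30,11,59]]}
Value at /zvr/1/fno: 75

Answer: 75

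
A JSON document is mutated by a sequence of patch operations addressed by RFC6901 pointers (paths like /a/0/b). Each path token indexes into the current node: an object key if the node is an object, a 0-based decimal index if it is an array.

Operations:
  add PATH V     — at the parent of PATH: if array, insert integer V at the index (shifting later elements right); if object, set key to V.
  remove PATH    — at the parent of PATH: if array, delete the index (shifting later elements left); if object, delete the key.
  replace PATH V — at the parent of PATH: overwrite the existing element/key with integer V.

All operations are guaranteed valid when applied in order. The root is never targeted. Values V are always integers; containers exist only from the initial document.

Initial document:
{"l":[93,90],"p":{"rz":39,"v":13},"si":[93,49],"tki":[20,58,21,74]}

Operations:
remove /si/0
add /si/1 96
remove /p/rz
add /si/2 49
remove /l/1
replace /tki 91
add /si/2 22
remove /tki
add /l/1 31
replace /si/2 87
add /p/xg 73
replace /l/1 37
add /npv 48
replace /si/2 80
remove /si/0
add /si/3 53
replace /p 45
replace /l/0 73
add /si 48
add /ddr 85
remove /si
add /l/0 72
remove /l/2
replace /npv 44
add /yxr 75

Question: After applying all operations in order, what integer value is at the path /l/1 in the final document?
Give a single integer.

After op 1 (remove /si/0): {"l":[93,90],"p":{"rz":39,"v":13},"si":[49],"tki":[20,58,21,74]}
After op 2 (add /si/1 96): {"l":[93,90],"p":{"rz":39,"v":13},"si":[49,96],"tki":[20,58,21,74]}
After op 3 (remove /p/rz): {"l":[93,90],"p":{"v":13},"si":[49,96],"tki":[20,58,21,74]}
After op 4 (add /si/2 49): {"l":[93,90],"p":{"v":13},"si":[49,96,49],"tki":[20,58,21,74]}
After op 5 (remove /l/1): {"l":[93],"p":{"v":13},"si":[49,96,49],"tki":[20,58,21,74]}
After op 6 (replace /tki 91): {"l":[93],"p":{"v":13},"si":[49,96,49],"tki":91}
After op 7 (add /si/2 22): {"l":[93],"p":{"v":13},"si":[49,96,22,49],"tki":91}
After op 8 (remove /tki): {"l":[93],"p":{"v":13},"si":[49,96,22,49]}
After op 9 (add /l/1 31): {"l":[93,31],"p":{"v":13},"si":[49,96,22,49]}
After op 10 (replace /si/2 87): {"l":[93,31],"p":{"v":13},"si":[49,96,87,49]}
After op 11 (add /p/xg 73): {"l":[93,31],"p":{"v":13,"xg":73},"si":[49,96,87,49]}
After op 12 (replace /l/1 37): {"l":[93,37],"p":{"v":13,"xg":73},"si":[49,96,87,49]}
After op 13 (add /npv 48): {"l":[93,37],"npv":48,"p":{"v":13,"xg":73},"si":[49,96,87,49]}
After op 14 (replace /si/2 80): {"l":[93,37],"npv":48,"p":{"v":13,"xg":73},"si":[49,96,80,49]}
After op 15 (remove /si/0): {"l":[93,37],"npv":48,"p":{"v":13,"xg":73},"si":[96,80,49]}
After op 16 (add /si/3 53): {"l":[93,37],"npv":48,"p":{"v":13,"xg":73},"si":[96,80,49,53]}
After op 17 (replace /p 45): {"l":[93,37],"npv":48,"p":45,"si":[96,80,49,53]}
After op 18 (replace /l/0 73): {"l":[73,37],"npv":48,"p":45,"si":[96,80,49,53]}
After op 19 (add /si 48): {"l":[73,37],"npv":48,"p":45,"si":48}
After op 20 (add /ddr 85): {"ddr":85,"l":[73,37],"npv":48,"p":45,"si":48}
After op 21 (remove /si): {"ddr":85,"l":[73,37],"npv":48,"p":45}
After op 22 (add /l/0 72): {"ddr":85,"l":[72,73,37],"npv":48,"p":45}
After op 23 (remove /l/2): {"ddr":85,"l":[72,73],"npv":48,"p":45}
After op 24 (replace /npv 44): {"ddr":85,"l":[72,73],"npv":44,"p":45}
After op 25 (add /yxr 75): {"ddr":85,"l":[72,73],"npv":44,"p":45,"yxr":75}
Value at /l/1: 73

Answer: 73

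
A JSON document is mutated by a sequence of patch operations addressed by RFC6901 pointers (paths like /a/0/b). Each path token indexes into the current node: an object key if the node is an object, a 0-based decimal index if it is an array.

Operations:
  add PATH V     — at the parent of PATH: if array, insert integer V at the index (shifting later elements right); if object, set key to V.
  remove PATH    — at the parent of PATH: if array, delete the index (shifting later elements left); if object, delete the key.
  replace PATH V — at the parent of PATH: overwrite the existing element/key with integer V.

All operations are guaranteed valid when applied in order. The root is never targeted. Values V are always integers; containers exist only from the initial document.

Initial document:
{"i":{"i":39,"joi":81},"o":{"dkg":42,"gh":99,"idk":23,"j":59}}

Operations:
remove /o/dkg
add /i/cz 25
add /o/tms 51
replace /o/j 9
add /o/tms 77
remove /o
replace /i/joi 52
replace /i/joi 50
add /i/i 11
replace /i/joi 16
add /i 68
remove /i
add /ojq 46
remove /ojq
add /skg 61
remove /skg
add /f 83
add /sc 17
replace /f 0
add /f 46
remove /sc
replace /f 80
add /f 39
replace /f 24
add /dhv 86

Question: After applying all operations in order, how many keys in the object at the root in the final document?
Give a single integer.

Answer: 2

Derivation:
After op 1 (remove /o/dkg): {"i":{"i":39,"joi":81},"o":{"gh":99,"idk":23,"j":59}}
After op 2 (add /i/cz 25): {"i":{"cz":25,"i":39,"joi":81},"o":{"gh":99,"idk":23,"j":59}}
After op 3 (add /o/tms 51): {"i":{"cz":25,"i":39,"joi":81},"o":{"gh":99,"idk":23,"j":59,"tms":51}}
After op 4 (replace /o/j 9): {"i":{"cz":25,"i":39,"joi":81},"o":{"gh":99,"idk":23,"j":9,"tms":51}}
After op 5 (add /o/tms 77): {"i":{"cz":25,"i":39,"joi":81},"o":{"gh":99,"idk":23,"j":9,"tms":77}}
After op 6 (remove /o): {"i":{"cz":25,"i":39,"joi":81}}
After op 7 (replace /i/joi 52): {"i":{"cz":25,"i":39,"joi":52}}
After op 8 (replace /i/joi 50): {"i":{"cz":25,"i":39,"joi":50}}
After op 9 (add /i/i 11): {"i":{"cz":25,"i":11,"joi":50}}
After op 10 (replace /i/joi 16): {"i":{"cz":25,"i":11,"joi":16}}
After op 11 (add /i 68): {"i":68}
After op 12 (remove /i): {}
After op 13 (add /ojq 46): {"ojq":46}
After op 14 (remove /ojq): {}
After op 15 (add /skg 61): {"skg":61}
After op 16 (remove /skg): {}
After op 17 (add /f 83): {"f":83}
After op 18 (add /sc 17): {"f":83,"sc":17}
After op 19 (replace /f 0): {"f":0,"sc":17}
After op 20 (add /f 46): {"f":46,"sc":17}
After op 21 (remove /sc): {"f":46}
After op 22 (replace /f 80): {"f":80}
After op 23 (add /f 39): {"f":39}
After op 24 (replace /f 24): {"f":24}
After op 25 (add /dhv 86): {"dhv":86,"f":24}
Size at the root: 2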